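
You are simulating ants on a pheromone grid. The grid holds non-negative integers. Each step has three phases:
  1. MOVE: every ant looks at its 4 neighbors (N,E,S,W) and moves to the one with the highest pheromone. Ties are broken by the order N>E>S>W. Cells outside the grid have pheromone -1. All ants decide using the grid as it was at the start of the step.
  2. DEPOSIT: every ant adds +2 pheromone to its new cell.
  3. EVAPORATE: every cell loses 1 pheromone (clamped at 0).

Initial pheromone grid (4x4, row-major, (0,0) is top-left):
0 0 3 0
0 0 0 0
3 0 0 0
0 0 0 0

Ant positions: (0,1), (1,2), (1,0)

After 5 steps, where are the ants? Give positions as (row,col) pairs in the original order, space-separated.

Step 1: ant0:(0,1)->E->(0,2) | ant1:(1,2)->N->(0,2) | ant2:(1,0)->S->(2,0)
  grid max=6 at (0,2)
Step 2: ant0:(0,2)->E->(0,3) | ant1:(0,2)->E->(0,3) | ant2:(2,0)->N->(1,0)
  grid max=5 at (0,2)
Step 3: ant0:(0,3)->W->(0,2) | ant1:(0,3)->W->(0,2) | ant2:(1,0)->S->(2,0)
  grid max=8 at (0,2)
Step 4: ant0:(0,2)->E->(0,3) | ant1:(0,2)->E->(0,3) | ant2:(2,0)->N->(1,0)
  grid max=7 at (0,2)
Step 5: ant0:(0,3)->W->(0,2) | ant1:(0,3)->W->(0,2) | ant2:(1,0)->S->(2,0)
  grid max=10 at (0,2)

(0,2) (0,2) (2,0)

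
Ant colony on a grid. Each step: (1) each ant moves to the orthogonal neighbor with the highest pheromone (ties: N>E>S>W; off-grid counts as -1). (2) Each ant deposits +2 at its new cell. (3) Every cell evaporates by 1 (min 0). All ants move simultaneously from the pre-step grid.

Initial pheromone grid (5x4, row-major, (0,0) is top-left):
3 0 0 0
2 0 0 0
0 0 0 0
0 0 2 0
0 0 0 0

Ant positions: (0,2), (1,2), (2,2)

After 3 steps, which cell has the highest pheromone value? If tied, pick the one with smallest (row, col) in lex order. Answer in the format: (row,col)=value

Step 1: ant0:(0,2)->E->(0,3) | ant1:(1,2)->N->(0,2) | ant2:(2,2)->S->(3,2)
  grid max=3 at (3,2)
Step 2: ant0:(0,3)->W->(0,2) | ant1:(0,2)->E->(0,3) | ant2:(3,2)->N->(2,2)
  grid max=2 at (0,2)
Step 3: ant0:(0,2)->E->(0,3) | ant1:(0,3)->W->(0,2) | ant2:(2,2)->S->(3,2)
  grid max=3 at (0,2)
Final grid:
  0 0 3 3
  0 0 0 0
  0 0 0 0
  0 0 3 0
  0 0 0 0
Max pheromone 3 at (0,2)

Answer: (0,2)=3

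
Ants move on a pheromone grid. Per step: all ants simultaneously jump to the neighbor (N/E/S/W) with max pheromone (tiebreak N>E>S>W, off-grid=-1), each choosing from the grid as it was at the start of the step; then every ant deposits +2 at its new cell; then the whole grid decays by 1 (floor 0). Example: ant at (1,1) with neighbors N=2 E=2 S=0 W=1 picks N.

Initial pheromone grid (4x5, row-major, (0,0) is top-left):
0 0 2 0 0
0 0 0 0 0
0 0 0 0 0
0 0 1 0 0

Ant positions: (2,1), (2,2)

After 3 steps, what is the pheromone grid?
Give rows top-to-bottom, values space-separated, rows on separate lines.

After step 1: ants at (1,1),(3,2)
  0 0 1 0 0
  0 1 0 0 0
  0 0 0 0 0
  0 0 2 0 0
After step 2: ants at (0,1),(2,2)
  0 1 0 0 0
  0 0 0 0 0
  0 0 1 0 0
  0 0 1 0 0
After step 3: ants at (0,2),(3,2)
  0 0 1 0 0
  0 0 0 0 0
  0 0 0 0 0
  0 0 2 0 0

0 0 1 0 0
0 0 0 0 0
0 0 0 0 0
0 0 2 0 0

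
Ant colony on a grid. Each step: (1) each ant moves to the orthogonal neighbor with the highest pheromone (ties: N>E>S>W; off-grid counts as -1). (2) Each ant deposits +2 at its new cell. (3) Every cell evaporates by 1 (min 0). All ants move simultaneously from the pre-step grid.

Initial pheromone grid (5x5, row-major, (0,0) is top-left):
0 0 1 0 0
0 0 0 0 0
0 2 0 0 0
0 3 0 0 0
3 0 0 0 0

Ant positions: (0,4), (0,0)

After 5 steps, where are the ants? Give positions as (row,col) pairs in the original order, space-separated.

Step 1: ant0:(0,4)->S->(1,4) | ant1:(0,0)->E->(0,1)
  grid max=2 at (3,1)
Step 2: ant0:(1,4)->N->(0,4) | ant1:(0,1)->E->(0,2)
  grid max=1 at (0,2)
Step 3: ant0:(0,4)->S->(1,4) | ant1:(0,2)->E->(0,3)
  grid max=1 at (0,3)
Step 4: ant0:(1,4)->N->(0,4) | ant1:(0,3)->E->(0,4)
  grid max=3 at (0,4)
Step 5: ant0:(0,4)->S->(1,4) | ant1:(0,4)->S->(1,4)
  grid max=3 at (1,4)

(1,4) (1,4)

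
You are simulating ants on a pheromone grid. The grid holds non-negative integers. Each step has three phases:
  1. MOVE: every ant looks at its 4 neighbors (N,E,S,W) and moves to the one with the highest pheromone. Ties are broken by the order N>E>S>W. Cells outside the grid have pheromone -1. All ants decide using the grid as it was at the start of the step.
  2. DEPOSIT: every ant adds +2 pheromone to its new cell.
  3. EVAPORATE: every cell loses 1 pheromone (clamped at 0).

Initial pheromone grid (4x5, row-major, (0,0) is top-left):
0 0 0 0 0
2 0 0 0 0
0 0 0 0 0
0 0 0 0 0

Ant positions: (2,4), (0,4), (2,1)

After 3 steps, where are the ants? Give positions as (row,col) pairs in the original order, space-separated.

Step 1: ant0:(2,4)->N->(1,4) | ant1:(0,4)->S->(1,4) | ant2:(2,1)->N->(1,1)
  grid max=3 at (1,4)
Step 2: ant0:(1,4)->N->(0,4) | ant1:(1,4)->N->(0,4) | ant2:(1,1)->W->(1,0)
  grid max=3 at (0,4)
Step 3: ant0:(0,4)->S->(1,4) | ant1:(0,4)->S->(1,4) | ant2:(1,0)->N->(0,0)
  grid max=5 at (1,4)

(1,4) (1,4) (0,0)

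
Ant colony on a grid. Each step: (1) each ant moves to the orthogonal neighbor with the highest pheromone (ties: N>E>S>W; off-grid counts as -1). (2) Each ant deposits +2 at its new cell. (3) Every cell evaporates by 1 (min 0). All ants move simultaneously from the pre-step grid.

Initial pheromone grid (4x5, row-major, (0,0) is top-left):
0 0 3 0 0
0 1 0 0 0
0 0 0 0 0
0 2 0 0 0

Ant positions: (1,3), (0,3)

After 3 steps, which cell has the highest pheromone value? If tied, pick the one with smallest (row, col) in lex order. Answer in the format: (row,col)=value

Step 1: ant0:(1,3)->N->(0,3) | ant1:(0,3)->W->(0,2)
  grid max=4 at (0,2)
Step 2: ant0:(0,3)->W->(0,2) | ant1:(0,2)->E->(0,3)
  grid max=5 at (0,2)
Step 3: ant0:(0,2)->E->(0,3) | ant1:(0,3)->W->(0,2)
  grid max=6 at (0,2)
Final grid:
  0 0 6 3 0
  0 0 0 0 0
  0 0 0 0 0
  0 0 0 0 0
Max pheromone 6 at (0,2)

Answer: (0,2)=6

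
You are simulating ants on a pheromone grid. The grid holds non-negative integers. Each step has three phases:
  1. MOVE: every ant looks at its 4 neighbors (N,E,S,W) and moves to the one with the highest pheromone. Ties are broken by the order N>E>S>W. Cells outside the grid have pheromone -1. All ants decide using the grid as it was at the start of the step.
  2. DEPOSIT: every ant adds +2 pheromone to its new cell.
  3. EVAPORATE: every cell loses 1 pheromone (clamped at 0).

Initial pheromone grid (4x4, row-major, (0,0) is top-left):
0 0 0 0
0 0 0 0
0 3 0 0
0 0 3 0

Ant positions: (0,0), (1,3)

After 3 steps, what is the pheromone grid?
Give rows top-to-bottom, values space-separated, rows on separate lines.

After step 1: ants at (0,1),(0,3)
  0 1 0 1
  0 0 0 0
  0 2 0 0
  0 0 2 0
After step 2: ants at (0,2),(1,3)
  0 0 1 0
  0 0 0 1
  0 1 0 0
  0 0 1 0
After step 3: ants at (0,3),(0,3)
  0 0 0 3
  0 0 0 0
  0 0 0 0
  0 0 0 0

0 0 0 3
0 0 0 0
0 0 0 0
0 0 0 0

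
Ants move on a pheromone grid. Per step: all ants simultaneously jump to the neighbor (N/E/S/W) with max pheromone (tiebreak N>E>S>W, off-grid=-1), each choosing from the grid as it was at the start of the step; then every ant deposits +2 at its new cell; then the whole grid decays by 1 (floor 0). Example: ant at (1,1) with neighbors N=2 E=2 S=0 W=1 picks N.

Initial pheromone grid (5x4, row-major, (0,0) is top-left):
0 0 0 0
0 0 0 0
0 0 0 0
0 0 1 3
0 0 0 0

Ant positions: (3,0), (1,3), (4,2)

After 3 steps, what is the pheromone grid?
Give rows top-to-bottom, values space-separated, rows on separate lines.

After step 1: ants at (2,0),(0,3),(3,2)
  0 0 0 1
  0 0 0 0
  1 0 0 0
  0 0 2 2
  0 0 0 0
After step 2: ants at (1,0),(1,3),(3,3)
  0 0 0 0
  1 0 0 1
  0 0 0 0
  0 0 1 3
  0 0 0 0
After step 3: ants at (0,0),(0,3),(3,2)
  1 0 0 1
  0 0 0 0
  0 0 0 0
  0 0 2 2
  0 0 0 0

1 0 0 1
0 0 0 0
0 0 0 0
0 0 2 2
0 0 0 0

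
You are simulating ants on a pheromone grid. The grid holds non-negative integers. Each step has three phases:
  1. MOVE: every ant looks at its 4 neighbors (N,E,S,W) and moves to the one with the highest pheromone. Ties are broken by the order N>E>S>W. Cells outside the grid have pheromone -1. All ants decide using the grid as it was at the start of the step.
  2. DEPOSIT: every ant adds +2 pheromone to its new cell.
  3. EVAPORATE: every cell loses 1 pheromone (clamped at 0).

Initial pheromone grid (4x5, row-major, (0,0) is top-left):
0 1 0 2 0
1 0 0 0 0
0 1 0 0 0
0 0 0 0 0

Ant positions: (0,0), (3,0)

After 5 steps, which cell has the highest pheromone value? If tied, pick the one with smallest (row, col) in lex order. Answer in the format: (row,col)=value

Step 1: ant0:(0,0)->E->(0,1) | ant1:(3,0)->N->(2,0)
  grid max=2 at (0,1)
Step 2: ant0:(0,1)->E->(0,2) | ant1:(2,0)->N->(1,0)
  grid max=1 at (0,1)
Step 3: ant0:(0,2)->W->(0,1) | ant1:(1,0)->N->(0,0)
  grid max=2 at (0,1)
Step 4: ant0:(0,1)->W->(0,0) | ant1:(0,0)->E->(0,1)
  grid max=3 at (0,1)
Step 5: ant0:(0,0)->E->(0,1) | ant1:(0,1)->W->(0,0)
  grid max=4 at (0,1)
Final grid:
  3 4 0 0 0
  0 0 0 0 0
  0 0 0 0 0
  0 0 0 0 0
Max pheromone 4 at (0,1)

Answer: (0,1)=4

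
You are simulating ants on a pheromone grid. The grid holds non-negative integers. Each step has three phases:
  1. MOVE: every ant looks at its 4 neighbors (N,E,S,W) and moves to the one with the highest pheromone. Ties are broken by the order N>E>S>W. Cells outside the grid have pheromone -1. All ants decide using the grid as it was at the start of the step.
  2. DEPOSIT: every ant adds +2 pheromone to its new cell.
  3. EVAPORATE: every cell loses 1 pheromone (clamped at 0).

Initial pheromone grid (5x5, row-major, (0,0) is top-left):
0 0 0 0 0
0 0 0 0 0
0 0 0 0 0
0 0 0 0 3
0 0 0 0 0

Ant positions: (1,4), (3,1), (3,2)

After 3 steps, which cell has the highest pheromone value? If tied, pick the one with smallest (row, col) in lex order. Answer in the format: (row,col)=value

Step 1: ant0:(1,4)->N->(0,4) | ant1:(3,1)->N->(2,1) | ant2:(3,2)->N->(2,2)
  grid max=2 at (3,4)
Step 2: ant0:(0,4)->S->(1,4) | ant1:(2,1)->E->(2,2) | ant2:(2,2)->W->(2,1)
  grid max=2 at (2,1)
Step 3: ant0:(1,4)->N->(0,4) | ant1:(2,2)->W->(2,1) | ant2:(2,1)->E->(2,2)
  grid max=3 at (2,1)
Final grid:
  0 0 0 0 1
  0 0 0 0 0
  0 3 3 0 0
  0 0 0 0 0
  0 0 0 0 0
Max pheromone 3 at (2,1)

Answer: (2,1)=3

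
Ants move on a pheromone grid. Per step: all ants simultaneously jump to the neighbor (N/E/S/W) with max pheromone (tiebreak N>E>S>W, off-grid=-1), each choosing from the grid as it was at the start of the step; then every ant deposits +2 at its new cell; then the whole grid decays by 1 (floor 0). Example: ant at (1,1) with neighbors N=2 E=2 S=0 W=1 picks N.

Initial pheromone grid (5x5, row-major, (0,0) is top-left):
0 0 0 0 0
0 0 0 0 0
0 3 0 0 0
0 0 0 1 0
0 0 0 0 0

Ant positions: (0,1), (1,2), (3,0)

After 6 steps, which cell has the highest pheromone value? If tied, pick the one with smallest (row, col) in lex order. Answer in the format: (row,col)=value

Answer: (0,3)=7

Derivation:
Step 1: ant0:(0,1)->E->(0,2) | ant1:(1,2)->N->(0,2) | ant2:(3,0)->N->(2,0)
  grid max=3 at (0,2)
Step 2: ant0:(0,2)->E->(0,3) | ant1:(0,2)->E->(0,3) | ant2:(2,0)->E->(2,1)
  grid max=3 at (0,3)
Step 3: ant0:(0,3)->W->(0,2) | ant1:(0,3)->W->(0,2) | ant2:(2,1)->N->(1,1)
  grid max=5 at (0,2)
Step 4: ant0:(0,2)->E->(0,3) | ant1:(0,2)->E->(0,3) | ant2:(1,1)->S->(2,1)
  grid max=5 at (0,3)
Step 5: ant0:(0,3)->W->(0,2) | ant1:(0,3)->W->(0,2) | ant2:(2,1)->N->(1,1)
  grid max=7 at (0,2)
Step 6: ant0:(0,2)->E->(0,3) | ant1:(0,2)->E->(0,3) | ant2:(1,1)->S->(2,1)
  grid max=7 at (0,3)
Final grid:
  0 0 6 7 0
  0 0 0 0 0
  0 3 0 0 0
  0 0 0 0 0
  0 0 0 0 0
Max pheromone 7 at (0,3)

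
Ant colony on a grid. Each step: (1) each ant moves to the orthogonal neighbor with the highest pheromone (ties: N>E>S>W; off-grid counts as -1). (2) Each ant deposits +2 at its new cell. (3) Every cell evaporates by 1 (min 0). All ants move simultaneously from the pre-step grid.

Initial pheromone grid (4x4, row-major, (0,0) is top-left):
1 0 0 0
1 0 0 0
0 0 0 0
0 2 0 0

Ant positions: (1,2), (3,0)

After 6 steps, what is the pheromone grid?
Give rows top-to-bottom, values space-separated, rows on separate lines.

After step 1: ants at (0,2),(3,1)
  0 0 1 0
  0 0 0 0
  0 0 0 0
  0 3 0 0
After step 2: ants at (0,3),(2,1)
  0 0 0 1
  0 0 0 0
  0 1 0 0
  0 2 0 0
After step 3: ants at (1,3),(3,1)
  0 0 0 0
  0 0 0 1
  0 0 0 0
  0 3 0 0
After step 4: ants at (0,3),(2,1)
  0 0 0 1
  0 0 0 0
  0 1 0 0
  0 2 0 0
After step 5: ants at (1,3),(3,1)
  0 0 0 0
  0 0 0 1
  0 0 0 0
  0 3 0 0
After step 6: ants at (0,3),(2,1)
  0 0 0 1
  0 0 0 0
  0 1 0 0
  0 2 0 0

0 0 0 1
0 0 0 0
0 1 0 0
0 2 0 0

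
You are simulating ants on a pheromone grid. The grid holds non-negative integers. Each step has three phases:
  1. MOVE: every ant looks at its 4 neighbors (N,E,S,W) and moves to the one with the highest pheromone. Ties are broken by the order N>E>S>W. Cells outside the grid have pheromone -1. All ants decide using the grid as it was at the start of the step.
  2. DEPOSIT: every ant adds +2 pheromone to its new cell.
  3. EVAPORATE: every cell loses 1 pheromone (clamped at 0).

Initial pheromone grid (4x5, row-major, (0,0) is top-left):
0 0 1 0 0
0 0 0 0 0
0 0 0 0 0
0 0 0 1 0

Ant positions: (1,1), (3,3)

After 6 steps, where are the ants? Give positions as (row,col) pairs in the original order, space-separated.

Step 1: ant0:(1,1)->N->(0,1) | ant1:(3,3)->N->(2,3)
  grid max=1 at (0,1)
Step 2: ant0:(0,1)->E->(0,2) | ant1:(2,3)->N->(1,3)
  grid max=1 at (0,2)
Step 3: ant0:(0,2)->E->(0,3) | ant1:(1,3)->N->(0,3)
  grid max=3 at (0,3)
Step 4: ant0:(0,3)->E->(0,4) | ant1:(0,3)->E->(0,4)
  grid max=3 at (0,4)
Step 5: ant0:(0,4)->W->(0,3) | ant1:(0,4)->W->(0,3)
  grid max=5 at (0,3)
Step 6: ant0:(0,3)->E->(0,4) | ant1:(0,3)->E->(0,4)
  grid max=5 at (0,4)

(0,4) (0,4)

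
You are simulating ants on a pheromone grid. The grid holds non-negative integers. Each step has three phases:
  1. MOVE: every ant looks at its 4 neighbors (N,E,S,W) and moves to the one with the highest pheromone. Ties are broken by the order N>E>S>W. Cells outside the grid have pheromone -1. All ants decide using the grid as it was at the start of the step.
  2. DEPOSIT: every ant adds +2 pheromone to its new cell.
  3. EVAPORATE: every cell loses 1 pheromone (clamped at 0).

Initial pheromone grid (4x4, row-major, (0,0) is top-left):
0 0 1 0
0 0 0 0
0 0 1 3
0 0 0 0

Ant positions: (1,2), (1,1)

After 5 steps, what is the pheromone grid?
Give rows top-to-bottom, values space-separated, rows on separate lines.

After step 1: ants at (0,2),(0,1)
  0 1 2 0
  0 0 0 0
  0 0 0 2
  0 0 0 0
After step 2: ants at (0,1),(0,2)
  0 2 3 0
  0 0 0 0
  0 0 0 1
  0 0 0 0
After step 3: ants at (0,2),(0,1)
  0 3 4 0
  0 0 0 0
  0 0 0 0
  0 0 0 0
After step 4: ants at (0,1),(0,2)
  0 4 5 0
  0 0 0 0
  0 0 0 0
  0 0 0 0
After step 5: ants at (0,2),(0,1)
  0 5 6 0
  0 0 0 0
  0 0 0 0
  0 0 0 0

0 5 6 0
0 0 0 0
0 0 0 0
0 0 0 0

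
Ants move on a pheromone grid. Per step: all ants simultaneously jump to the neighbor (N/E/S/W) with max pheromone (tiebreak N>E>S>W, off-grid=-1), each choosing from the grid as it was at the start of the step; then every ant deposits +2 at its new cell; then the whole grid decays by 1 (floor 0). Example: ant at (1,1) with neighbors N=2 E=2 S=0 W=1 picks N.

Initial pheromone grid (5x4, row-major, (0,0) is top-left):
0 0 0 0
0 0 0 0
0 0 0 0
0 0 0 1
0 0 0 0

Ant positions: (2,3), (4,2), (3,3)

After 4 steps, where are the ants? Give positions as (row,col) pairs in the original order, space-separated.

Step 1: ant0:(2,3)->S->(3,3) | ant1:(4,2)->N->(3,2) | ant2:(3,3)->N->(2,3)
  grid max=2 at (3,3)
Step 2: ant0:(3,3)->N->(2,3) | ant1:(3,2)->E->(3,3) | ant2:(2,3)->S->(3,3)
  grid max=5 at (3,3)
Step 3: ant0:(2,3)->S->(3,3) | ant1:(3,3)->N->(2,3) | ant2:(3,3)->N->(2,3)
  grid max=6 at (3,3)
Step 4: ant0:(3,3)->N->(2,3) | ant1:(2,3)->S->(3,3) | ant2:(2,3)->S->(3,3)
  grid max=9 at (3,3)

(2,3) (3,3) (3,3)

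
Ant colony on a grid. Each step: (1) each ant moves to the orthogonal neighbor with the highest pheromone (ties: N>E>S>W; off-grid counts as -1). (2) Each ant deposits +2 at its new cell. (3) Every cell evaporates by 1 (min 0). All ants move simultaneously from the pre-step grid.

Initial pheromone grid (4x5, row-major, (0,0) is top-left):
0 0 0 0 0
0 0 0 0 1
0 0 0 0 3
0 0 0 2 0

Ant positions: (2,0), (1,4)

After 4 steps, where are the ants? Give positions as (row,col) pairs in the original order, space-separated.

Step 1: ant0:(2,0)->N->(1,0) | ant1:(1,4)->S->(2,4)
  grid max=4 at (2,4)
Step 2: ant0:(1,0)->N->(0,0) | ant1:(2,4)->N->(1,4)
  grid max=3 at (2,4)
Step 3: ant0:(0,0)->E->(0,1) | ant1:(1,4)->S->(2,4)
  grid max=4 at (2,4)
Step 4: ant0:(0,1)->E->(0,2) | ant1:(2,4)->N->(1,4)
  grid max=3 at (2,4)

(0,2) (1,4)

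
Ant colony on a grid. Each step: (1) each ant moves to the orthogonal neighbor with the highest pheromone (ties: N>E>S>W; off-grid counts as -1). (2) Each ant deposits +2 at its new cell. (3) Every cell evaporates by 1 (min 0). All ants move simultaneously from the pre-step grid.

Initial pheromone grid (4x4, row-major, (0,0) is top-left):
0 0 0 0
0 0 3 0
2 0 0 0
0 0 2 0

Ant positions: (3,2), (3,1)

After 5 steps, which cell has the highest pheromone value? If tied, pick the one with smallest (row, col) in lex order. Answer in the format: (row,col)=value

Answer: (3,2)=7

Derivation:
Step 1: ant0:(3,2)->N->(2,2) | ant1:(3,1)->E->(3,2)
  grid max=3 at (3,2)
Step 2: ant0:(2,2)->S->(3,2) | ant1:(3,2)->N->(2,2)
  grid max=4 at (3,2)
Step 3: ant0:(3,2)->N->(2,2) | ant1:(2,2)->S->(3,2)
  grid max=5 at (3,2)
Step 4: ant0:(2,2)->S->(3,2) | ant1:(3,2)->N->(2,2)
  grid max=6 at (3,2)
Step 5: ant0:(3,2)->N->(2,2) | ant1:(2,2)->S->(3,2)
  grid max=7 at (3,2)
Final grid:
  0 0 0 0
  0 0 0 0
  0 0 5 0
  0 0 7 0
Max pheromone 7 at (3,2)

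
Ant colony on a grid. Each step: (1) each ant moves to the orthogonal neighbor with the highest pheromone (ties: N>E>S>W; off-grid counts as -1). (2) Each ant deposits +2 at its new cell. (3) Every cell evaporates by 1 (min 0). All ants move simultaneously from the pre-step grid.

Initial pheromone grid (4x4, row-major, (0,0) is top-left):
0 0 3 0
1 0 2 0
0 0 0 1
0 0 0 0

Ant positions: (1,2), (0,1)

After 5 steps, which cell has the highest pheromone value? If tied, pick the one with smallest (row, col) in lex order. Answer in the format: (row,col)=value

Answer: (0,2)=10

Derivation:
Step 1: ant0:(1,2)->N->(0,2) | ant1:(0,1)->E->(0,2)
  grid max=6 at (0,2)
Step 2: ant0:(0,2)->S->(1,2) | ant1:(0,2)->S->(1,2)
  grid max=5 at (0,2)
Step 3: ant0:(1,2)->N->(0,2) | ant1:(1,2)->N->(0,2)
  grid max=8 at (0,2)
Step 4: ant0:(0,2)->S->(1,2) | ant1:(0,2)->S->(1,2)
  grid max=7 at (0,2)
Step 5: ant0:(1,2)->N->(0,2) | ant1:(1,2)->N->(0,2)
  grid max=10 at (0,2)
Final grid:
  0 0 10 0
  0 0 5 0
  0 0 0 0
  0 0 0 0
Max pheromone 10 at (0,2)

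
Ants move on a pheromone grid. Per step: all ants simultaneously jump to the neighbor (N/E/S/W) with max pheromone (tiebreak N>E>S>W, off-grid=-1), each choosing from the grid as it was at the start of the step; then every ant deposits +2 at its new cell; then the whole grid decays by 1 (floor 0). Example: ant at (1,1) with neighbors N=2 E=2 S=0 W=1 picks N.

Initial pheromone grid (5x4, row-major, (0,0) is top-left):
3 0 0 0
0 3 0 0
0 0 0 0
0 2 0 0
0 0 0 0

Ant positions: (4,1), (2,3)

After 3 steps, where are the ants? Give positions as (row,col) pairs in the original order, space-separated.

Step 1: ant0:(4,1)->N->(3,1) | ant1:(2,3)->N->(1,3)
  grid max=3 at (3,1)
Step 2: ant0:(3,1)->N->(2,1) | ant1:(1,3)->N->(0,3)
  grid max=2 at (3,1)
Step 3: ant0:(2,1)->S->(3,1) | ant1:(0,3)->S->(1,3)
  grid max=3 at (3,1)

(3,1) (1,3)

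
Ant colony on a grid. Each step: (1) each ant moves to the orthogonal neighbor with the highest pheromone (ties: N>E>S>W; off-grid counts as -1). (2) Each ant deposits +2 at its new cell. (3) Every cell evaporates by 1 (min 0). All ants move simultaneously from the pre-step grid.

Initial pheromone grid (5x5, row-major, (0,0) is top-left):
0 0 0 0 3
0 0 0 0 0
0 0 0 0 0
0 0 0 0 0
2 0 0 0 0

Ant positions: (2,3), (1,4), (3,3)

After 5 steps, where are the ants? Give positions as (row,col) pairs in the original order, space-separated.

Step 1: ant0:(2,3)->N->(1,3) | ant1:(1,4)->N->(0,4) | ant2:(3,3)->N->(2,3)
  grid max=4 at (0,4)
Step 2: ant0:(1,3)->S->(2,3) | ant1:(0,4)->S->(1,4) | ant2:(2,3)->N->(1,3)
  grid max=3 at (0,4)
Step 3: ant0:(2,3)->N->(1,3) | ant1:(1,4)->N->(0,4) | ant2:(1,3)->S->(2,3)
  grid max=4 at (0,4)
Step 4: ant0:(1,3)->S->(2,3) | ant1:(0,4)->S->(1,4) | ant2:(2,3)->N->(1,3)
  grid max=4 at (1,3)
Step 5: ant0:(2,3)->N->(1,3) | ant1:(1,4)->W->(1,3) | ant2:(1,3)->S->(2,3)
  grid max=7 at (1,3)

(1,3) (1,3) (2,3)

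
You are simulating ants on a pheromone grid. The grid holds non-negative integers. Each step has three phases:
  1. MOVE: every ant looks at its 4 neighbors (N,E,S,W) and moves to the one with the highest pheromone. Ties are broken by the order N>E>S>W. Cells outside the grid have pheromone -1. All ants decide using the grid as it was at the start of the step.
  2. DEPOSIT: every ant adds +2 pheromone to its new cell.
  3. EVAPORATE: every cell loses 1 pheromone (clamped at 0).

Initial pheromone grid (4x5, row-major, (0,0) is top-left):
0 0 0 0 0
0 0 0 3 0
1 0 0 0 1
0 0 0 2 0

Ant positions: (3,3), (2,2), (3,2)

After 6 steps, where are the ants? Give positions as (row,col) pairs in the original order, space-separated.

Step 1: ant0:(3,3)->N->(2,3) | ant1:(2,2)->N->(1,2) | ant2:(3,2)->E->(3,3)
  grid max=3 at (3,3)
Step 2: ant0:(2,3)->S->(3,3) | ant1:(1,2)->E->(1,3) | ant2:(3,3)->N->(2,3)
  grid max=4 at (3,3)
Step 3: ant0:(3,3)->N->(2,3) | ant1:(1,3)->S->(2,3) | ant2:(2,3)->S->(3,3)
  grid max=5 at (2,3)
Step 4: ant0:(2,3)->S->(3,3) | ant1:(2,3)->S->(3,3) | ant2:(3,3)->N->(2,3)
  grid max=8 at (3,3)
Step 5: ant0:(3,3)->N->(2,3) | ant1:(3,3)->N->(2,3) | ant2:(2,3)->S->(3,3)
  grid max=9 at (2,3)
Step 6: ant0:(2,3)->S->(3,3) | ant1:(2,3)->S->(3,3) | ant2:(3,3)->N->(2,3)
  grid max=12 at (3,3)

(3,3) (3,3) (2,3)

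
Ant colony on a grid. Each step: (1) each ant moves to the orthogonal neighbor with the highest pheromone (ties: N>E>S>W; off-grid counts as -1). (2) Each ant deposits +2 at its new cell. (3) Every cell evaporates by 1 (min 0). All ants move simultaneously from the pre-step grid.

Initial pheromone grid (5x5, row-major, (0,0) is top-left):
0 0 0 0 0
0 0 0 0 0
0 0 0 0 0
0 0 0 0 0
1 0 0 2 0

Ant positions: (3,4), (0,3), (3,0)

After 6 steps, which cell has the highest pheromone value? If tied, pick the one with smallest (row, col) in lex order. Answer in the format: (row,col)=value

Answer: (1,4)=7

Derivation:
Step 1: ant0:(3,4)->N->(2,4) | ant1:(0,3)->E->(0,4) | ant2:(3,0)->S->(4,0)
  grid max=2 at (4,0)
Step 2: ant0:(2,4)->N->(1,4) | ant1:(0,4)->S->(1,4) | ant2:(4,0)->N->(3,0)
  grid max=3 at (1,4)
Step 3: ant0:(1,4)->N->(0,4) | ant1:(1,4)->N->(0,4) | ant2:(3,0)->S->(4,0)
  grid max=3 at (0,4)
Step 4: ant0:(0,4)->S->(1,4) | ant1:(0,4)->S->(1,4) | ant2:(4,0)->N->(3,0)
  grid max=5 at (1,4)
Step 5: ant0:(1,4)->N->(0,4) | ant1:(1,4)->N->(0,4) | ant2:(3,0)->S->(4,0)
  grid max=5 at (0,4)
Step 6: ant0:(0,4)->S->(1,4) | ant1:(0,4)->S->(1,4) | ant2:(4,0)->N->(3,0)
  grid max=7 at (1,4)
Final grid:
  0 0 0 0 4
  0 0 0 0 7
  0 0 0 0 0
  1 0 0 0 0
  1 0 0 0 0
Max pheromone 7 at (1,4)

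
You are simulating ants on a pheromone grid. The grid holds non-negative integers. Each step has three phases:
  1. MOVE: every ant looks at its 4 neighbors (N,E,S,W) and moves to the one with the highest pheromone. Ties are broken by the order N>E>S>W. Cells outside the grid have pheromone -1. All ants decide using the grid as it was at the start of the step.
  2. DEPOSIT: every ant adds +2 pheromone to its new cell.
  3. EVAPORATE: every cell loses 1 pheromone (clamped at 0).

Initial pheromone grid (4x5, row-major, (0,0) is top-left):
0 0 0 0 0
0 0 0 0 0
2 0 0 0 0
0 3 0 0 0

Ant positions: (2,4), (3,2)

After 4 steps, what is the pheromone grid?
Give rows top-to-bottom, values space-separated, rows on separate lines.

After step 1: ants at (1,4),(3,1)
  0 0 0 0 0
  0 0 0 0 1
  1 0 0 0 0
  0 4 0 0 0
After step 2: ants at (0,4),(2,1)
  0 0 0 0 1
  0 0 0 0 0
  0 1 0 0 0
  0 3 0 0 0
After step 3: ants at (1,4),(3,1)
  0 0 0 0 0
  0 0 0 0 1
  0 0 0 0 0
  0 4 0 0 0
After step 4: ants at (0,4),(2,1)
  0 0 0 0 1
  0 0 0 0 0
  0 1 0 0 0
  0 3 0 0 0

0 0 0 0 1
0 0 0 0 0
0 1 0 0 0
0 3 0 0 0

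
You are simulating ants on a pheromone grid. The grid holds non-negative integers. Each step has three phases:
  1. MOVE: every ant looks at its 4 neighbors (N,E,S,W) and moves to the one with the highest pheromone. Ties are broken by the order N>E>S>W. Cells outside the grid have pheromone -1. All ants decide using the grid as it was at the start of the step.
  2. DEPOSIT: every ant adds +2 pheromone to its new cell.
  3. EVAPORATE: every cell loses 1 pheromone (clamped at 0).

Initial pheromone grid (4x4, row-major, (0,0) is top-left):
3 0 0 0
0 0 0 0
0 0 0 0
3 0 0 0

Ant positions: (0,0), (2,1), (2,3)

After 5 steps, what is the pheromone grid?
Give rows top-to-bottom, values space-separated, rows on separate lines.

After step 1: ants at (0,1),(1,1),(1,3)
  2 1 0 0
  0 1 0 1
  0 0 0 0
  2 0 0 0
After step 2: ants at (0,0),(0,1),(0,3)
  3 2 0 1
  0 0 0 0
  0 0 0 0
  1 0 0 0
After step 3: ants at (0,1),(0,0),(1,3)
  4 3 0 0
  0 0 0 1
  0 0 0 0
  0 0 0 0
After step 4: ants at (0,0),(0,1),(0,3)
  5 4 0 1
  0 0 0 0
  0 0 0 0
  0 0 0 0
After step 5: ants at (0,1),(0,0),(1,3)
  6 5 0 0
  0 0 0 1
  0 0 0 0
  0 0 0 0

6 5 0 0
0 0 0 1
0 0 0 0
0 0 0 0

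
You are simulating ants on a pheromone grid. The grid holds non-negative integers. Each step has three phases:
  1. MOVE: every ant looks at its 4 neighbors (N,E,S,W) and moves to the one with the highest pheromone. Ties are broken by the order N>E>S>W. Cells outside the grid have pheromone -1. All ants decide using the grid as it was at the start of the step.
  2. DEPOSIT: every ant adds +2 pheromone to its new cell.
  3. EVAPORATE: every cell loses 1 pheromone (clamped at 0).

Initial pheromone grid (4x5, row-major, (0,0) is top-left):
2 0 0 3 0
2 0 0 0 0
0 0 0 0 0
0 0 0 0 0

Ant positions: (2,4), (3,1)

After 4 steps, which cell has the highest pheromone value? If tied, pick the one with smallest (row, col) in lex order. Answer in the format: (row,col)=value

Answer: (0,2)=1

Derivation:
Step 1: ant0:(2,4)->N->(1,4) | ant1:(3,1)->N->(2,1)
  grid max=2 at (0,3)
Step 2: ant0:(1,4)->N->(0,4) | ant1:(2,1)->N->(1,1)
  grid max=1 at (0,3)
Step 3: ant0:(0,4)->W->(0,3) | ant1:(1,1)->N->(0,1)
  grid max=2 at (0,3)
Step 4: ant0:(0,3)->E->(0,4) | ant1:(0,1)->E->(0,2)
  grid max=1 at (0,2)
Final grid:
  0 0 1 1 1
  0 0 0 0 0
  0 0 0 0 0
  0 0 0 0 0
Max pheromone 1 at (0,2)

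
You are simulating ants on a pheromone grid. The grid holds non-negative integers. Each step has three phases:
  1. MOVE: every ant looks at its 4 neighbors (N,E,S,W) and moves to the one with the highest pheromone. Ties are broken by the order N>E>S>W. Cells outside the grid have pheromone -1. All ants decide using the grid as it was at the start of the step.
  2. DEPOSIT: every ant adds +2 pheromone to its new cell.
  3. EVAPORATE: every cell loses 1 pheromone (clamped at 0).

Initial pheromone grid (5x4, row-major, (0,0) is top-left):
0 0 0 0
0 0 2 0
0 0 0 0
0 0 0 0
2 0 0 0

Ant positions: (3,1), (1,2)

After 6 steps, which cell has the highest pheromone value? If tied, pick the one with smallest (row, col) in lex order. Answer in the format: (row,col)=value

Step 1: ant0:(3,1)->N->(2,1) | ant1:(1,2)->N->(0,2)
  grid max=1 at (0,2)
Step 2: ant0:(2,1)->N->(1,1) | ant1:(0,2)->S->(1,2)
  grid max=2 at (1,2)
Step 3: ant0:(1,1)->E->(1,2) | ant1:(1,2)->W->(1,1)
  grid max=3 at (1,2)
Step 4: ant0:(1,2)->W->(1,1) | ant1:(1,1)->E->(1,2)
  grid max=4 at (1,2)
Step 5: ant0:(1,1)->E->(1,2) | ant1:(1,2)->W->(1,1)
  grid max=5 at (1,2)
Step 6: ant0:(1,2)->W->(1,1) | ant1:(1,1)->E->(1,2)
  grid max=6 at (1,2)
Final grid:
  0 0 0 0
  0 5 6 0
  0 0 0 0
  0 0 0 0
  0 0 0 0
Max pheromone 6 at (1,2)

Answer: (1,2)=6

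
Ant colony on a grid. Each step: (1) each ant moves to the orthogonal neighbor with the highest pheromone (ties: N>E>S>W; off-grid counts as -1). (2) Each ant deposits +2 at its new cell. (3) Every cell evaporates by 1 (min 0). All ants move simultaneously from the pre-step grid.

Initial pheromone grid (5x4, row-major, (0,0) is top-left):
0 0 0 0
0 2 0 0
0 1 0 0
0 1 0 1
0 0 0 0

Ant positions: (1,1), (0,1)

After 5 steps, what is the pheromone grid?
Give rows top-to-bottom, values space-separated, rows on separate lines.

After step 1: ants at (2,1),(1,1)
  0 0 0 0
  0 3 0 0
  0 2 0 0
  0 0 0 0
  0 0 0 0
After step 2: ants at (1,1),(2,1)
  0 0 0 0
  0 4 0 0
  0 3 0 0
  0 0 0 0
  0 0 0 0
After step 3: ants at (2,1),(1,1)
  0 0 0 0
  0 5 0 0
  0 4 0 0
  0 0 0 0
  0 0 0 0
After step 4: ants at (1,1),(2,1)
  0 0 0 0
  0 6 0 0
  0 5 0 0
  0 0 0 0
  0 0 0 0
After step 5: ants at (2,1),(1,1)
  0 0 0 0
  0 7 0 0
  0 6 0 0
  0 0 0 0
  0 0 0 0

0 0 0 0
0 7 0 0
0 6 0 0
0 0 0 0
0 0 0 0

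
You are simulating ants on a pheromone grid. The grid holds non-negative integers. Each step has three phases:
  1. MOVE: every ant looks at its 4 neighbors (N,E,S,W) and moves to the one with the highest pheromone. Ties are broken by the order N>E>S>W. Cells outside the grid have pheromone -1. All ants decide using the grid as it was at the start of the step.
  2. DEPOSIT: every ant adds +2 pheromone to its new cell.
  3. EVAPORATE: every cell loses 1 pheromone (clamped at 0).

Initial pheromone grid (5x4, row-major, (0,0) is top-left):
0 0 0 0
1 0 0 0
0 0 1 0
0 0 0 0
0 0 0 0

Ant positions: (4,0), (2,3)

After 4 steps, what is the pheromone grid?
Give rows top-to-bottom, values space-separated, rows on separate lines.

After step 1: ants at (3,0),(2,2)
  0 0 0 0
  0 0 0 0
  0 0 2 0
  1 0 0 0
  0 0 0 0
After step 2: ants at (2,0),(1,2)
  0 0 0 0
  0 0 1 0
  1 0 1 0
  0 0 0 0
  0 0 0 0
After step 3: ants at (1,0),(2,2)
  0 0 0 0
  1 0 0 0
  0 0 2 0
  0 0 0 0
  0 0 0 0
After step 4: ants at (0,0),(1,2)
  1 0 0 0
  0 0 1 0
  0 0 1 0
  0 0 0 0
  0 0 0 0

1 0 0 0
0 0 1 0
0 0 1 0
0 0 0 0
0 0 0 0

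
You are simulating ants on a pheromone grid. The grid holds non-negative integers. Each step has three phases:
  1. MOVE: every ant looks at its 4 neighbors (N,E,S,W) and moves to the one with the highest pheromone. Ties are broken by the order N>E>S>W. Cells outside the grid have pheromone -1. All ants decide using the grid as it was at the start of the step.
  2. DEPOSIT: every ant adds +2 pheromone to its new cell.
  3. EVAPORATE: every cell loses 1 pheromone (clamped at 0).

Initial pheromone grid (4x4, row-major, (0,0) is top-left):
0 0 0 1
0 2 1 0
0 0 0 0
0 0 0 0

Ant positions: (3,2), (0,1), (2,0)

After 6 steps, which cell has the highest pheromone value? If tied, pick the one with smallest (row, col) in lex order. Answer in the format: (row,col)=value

Answer: (1,1)=12

Derivation:
Step 1: ant0:(3,2)->N->(2,2) | ant1:(0,1)->S->(1,1) | ant2:(2,0)->N->(1,0)
  grid max=3 at (1,1)
Step 2: ant0:(2,2)->N->(1,2) | ant1:(1,1)->W->(1,0) | ant2:(1,0)->E->(1,1)
  grid max=4 at (1,1)
Step 3: ant0:(1,2)->W->(1,1) | ant1:(1,0)->E->(1,1) | ant2:(1,1)->W->(1,0)
  grid max=7 at (1,1)
Step 4: ant0:(1,1)->W->(1,0) | ant1:(1,1)->W->(1,0) | ant2:(1,0)->E->(1,1)
  grid max=8 at (1,1)
Step 5: ant0:(1,0)->E->(1,1) | ant1:(1,0)->E->(1,1) | ant2:(1,1)->W->(1,0)
  grid max=11 at (1,1)
Step 6: ant0:(1,1)->W->(1,0) | ant1:(1,1)->W->(1,0) | ant2:(1,0)->E->(1,1)
  grid max=12 at (1,1)
Final grid:
  0 0 0 0
  10 12 0 0
  0 0 0 0
  0 0 0 0
Max pheromone 12 at (1,1)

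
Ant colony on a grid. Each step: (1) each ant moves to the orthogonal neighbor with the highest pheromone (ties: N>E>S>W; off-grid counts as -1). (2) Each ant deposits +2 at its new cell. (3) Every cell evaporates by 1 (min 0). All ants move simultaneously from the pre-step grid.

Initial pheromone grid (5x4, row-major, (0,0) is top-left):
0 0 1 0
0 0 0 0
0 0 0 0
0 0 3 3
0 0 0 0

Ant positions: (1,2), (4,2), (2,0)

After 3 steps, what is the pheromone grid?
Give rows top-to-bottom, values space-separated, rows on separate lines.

After step 1: ants at (0,2),(3,2),(1,0)
  0 0 2 0
  1 0 0 0
  0 0 0 0
  0 0 4 2
  0 0 0 0
After step 2: ants at (0,3),(3,3),(0,0)
  1 0 1 1
  0 0 0 0
  0 0 0 0
  0 0 3 3
  0 0 0 0
After step 3: ants at (0,2),(3,2),(0,1)
  0 1 2 0
  0 0 0 0
  0 0 0 0
  0 0 4 2
  0 0 0 0

0 1 2 0
0 0 0 0
0 0 0 0
0 0 4 2
0 0 0 0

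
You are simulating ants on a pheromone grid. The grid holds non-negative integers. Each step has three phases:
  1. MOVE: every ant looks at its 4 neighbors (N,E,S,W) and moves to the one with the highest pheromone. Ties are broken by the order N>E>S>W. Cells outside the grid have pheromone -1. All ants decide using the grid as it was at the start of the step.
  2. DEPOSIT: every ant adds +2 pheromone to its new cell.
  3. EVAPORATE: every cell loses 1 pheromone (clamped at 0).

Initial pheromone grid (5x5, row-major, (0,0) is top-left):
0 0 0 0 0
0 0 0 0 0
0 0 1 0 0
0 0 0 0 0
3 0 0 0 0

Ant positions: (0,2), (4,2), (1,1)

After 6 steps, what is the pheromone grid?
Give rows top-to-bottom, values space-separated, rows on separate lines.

After step 1: ants at (0,3),(3,2),(0,1)
  0 1 0 1 0
  0 0 0 0 0
  0 0 0 0 0
  0 0 1 0 0
  2 0 0 0 0
After step 2: ants at (0,4),(2,2),(0,2)
  0 0 1 0 1
  0 0 0 0 0
  0 0 1 0 0
  0 0 0 0 0
  1 0 0 0 0
After step 3: ants at (1,4),(1,2),(0,3)
  0 0 0 1 0
  0 0 1 0 1
  0 0 0 0 0
  0 0 0 0 0
  0 0 0 0 0
After step 4: ants at (0,4),(0,2),(0,4)
  0 0 1 0 3
  0 0 0 0 0
  0 0 0 0 0
  0 0 0 0 0
  0 0 0 0 0
After step 5: ants at (1,4),(0,3),(1,4)
  0 0 0 1 2
  0 0 0 0 3
  0 0 0 0 0
  0 0 0 0 0
  0 0 0 0 0
After step 6: ants at (0,4),(0,4),(0,4)
  0 0 0 0 7
  0 0 0 0 2
  0 0 0 0 0
  0 0 0 0 0
  0 0 0 0 0

0 0 0 0 7
0 0 0 0 2
0 0 0 0 0
0 0 0 0 0
0 0 0 0 0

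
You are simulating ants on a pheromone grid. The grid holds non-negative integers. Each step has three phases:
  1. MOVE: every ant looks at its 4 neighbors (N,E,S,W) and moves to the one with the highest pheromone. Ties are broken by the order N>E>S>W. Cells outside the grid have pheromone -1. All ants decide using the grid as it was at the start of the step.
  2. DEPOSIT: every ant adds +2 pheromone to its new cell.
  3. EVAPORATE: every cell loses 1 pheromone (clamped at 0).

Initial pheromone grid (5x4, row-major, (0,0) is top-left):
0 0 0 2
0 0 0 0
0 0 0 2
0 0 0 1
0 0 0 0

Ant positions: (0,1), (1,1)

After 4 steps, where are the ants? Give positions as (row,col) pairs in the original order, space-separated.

Step 1: ant0:(0,1)->E->(0,2) | ant1:(1,1)->N->(0,1)
  grid max=1 at (0,1)
Step 2: ant0:(0,2)->E->(0,3) | ant1:(0,1)->E->(0,2)
  grid max=2 at (0,2)
Step 3: ant0:(0,3)->W->(0,2) | ant1:(0,2)->E->(0,3)
  grid max=3 at (0,2)
Step 4: ant0:(0,2)->E->(0,3) | ant1:(0,3)->W->(0,2)
  grid max=4 at (0,2)

(0,3) (0,2)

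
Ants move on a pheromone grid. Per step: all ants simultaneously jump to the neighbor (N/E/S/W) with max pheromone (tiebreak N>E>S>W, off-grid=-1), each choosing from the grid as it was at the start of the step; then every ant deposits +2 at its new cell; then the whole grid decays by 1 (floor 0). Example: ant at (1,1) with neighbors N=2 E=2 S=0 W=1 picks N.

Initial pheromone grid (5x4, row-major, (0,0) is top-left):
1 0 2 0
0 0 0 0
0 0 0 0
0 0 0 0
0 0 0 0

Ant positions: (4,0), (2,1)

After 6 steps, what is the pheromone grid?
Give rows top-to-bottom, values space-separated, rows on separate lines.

After step 1: ants at (3,0),(1,1)
  0 0 1 0
  0 1 0 0
  0 0 0 0
  1 0 0 0
  0 0 0 0
After step 2: ants at (2,0),(0,1)
  0 1 0 0
  0 0 0 0
  1 0 0 0
  0 0 0 0
  0 0 0 0
After step 3: ants at (1,0),(0,2)
  0 0 1 0
  1 0 0 0
  0 0 0 0
  0 0 0 0
  0 0 0 0
After step 4: ants at (0,0),(0,3)
  1 0 0 1
  0 0 0 0
  0 0 0 0
  0 0 0 0
  0 0 0 0
After step 5: ants at (0,1),(1,3)
  0 1 0 0
  0 0 0 1
  0 0 0 0
  0 0 0 0
  0 0 0 0
After step 6: ants at (0,2),(0,3)
  0 0 1 1
  0 0 0 0
  0 0 0 0
  0 0 0 0
  0 0 0 0

0 0 1 1
0 0 0 0
0 0 0 0
0 0 0 0
0 0 0 0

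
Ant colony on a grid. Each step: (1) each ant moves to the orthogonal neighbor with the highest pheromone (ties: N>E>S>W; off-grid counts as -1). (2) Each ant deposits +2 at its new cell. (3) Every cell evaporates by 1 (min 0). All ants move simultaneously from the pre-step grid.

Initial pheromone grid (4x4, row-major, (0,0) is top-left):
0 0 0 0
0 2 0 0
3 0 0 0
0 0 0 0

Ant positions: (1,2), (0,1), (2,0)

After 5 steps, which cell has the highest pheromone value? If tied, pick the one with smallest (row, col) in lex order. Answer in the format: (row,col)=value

Answer: (1,1)=13

Derivation:
Step 1: ant0:(1,2)->W->(1,1) | ant1:(0,1)->S->(1,1) | ant2:(2,0)->N->(1,0)
  grid max=5 at (1,1)
Step 2: ant0:(1,1)->W->(1,0) | ant1:(1,1)->W->(1,0) | ant2:(1,0)->E->(1,1)
  grid max=6 at (1,1)
Step 3: ant0:(1,0)->E->(1,1) | ant1:(1,0)->E->(1,1) | ant2:(1,1)->W->(1,0)
  grid max=9 at (1,1)
Step 4: ant0:(1,1)->W->(1,0) | ant1:(1,1)->W->(1,0) | ant2:(1,0)->E->(1,1)
  grid max=10 at (1,1)
Step 5: ant0:(1,0)->E->(1,1) | ant1:(1,0)->E->(1,1) | ant2:(1,1)->W->(1,0)
  grid max=13 at (1,1)
Final grid:
  0 0 0 0
  9 13 0 0
  0 0 0 0
  0 0 0 0
Max pheromone 13 at (1,1)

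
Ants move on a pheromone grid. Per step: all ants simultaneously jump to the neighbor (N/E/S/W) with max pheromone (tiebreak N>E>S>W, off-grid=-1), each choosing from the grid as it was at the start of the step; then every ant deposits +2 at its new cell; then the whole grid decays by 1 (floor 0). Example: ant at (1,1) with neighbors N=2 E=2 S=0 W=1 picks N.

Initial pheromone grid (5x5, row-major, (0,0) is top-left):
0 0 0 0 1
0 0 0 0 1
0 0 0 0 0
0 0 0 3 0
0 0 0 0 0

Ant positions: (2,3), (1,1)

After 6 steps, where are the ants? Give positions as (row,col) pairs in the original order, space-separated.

Step 1: ant0:(2,3)->S->(3,3) | ant1:(1,1)->N->(0,1)
  grid max=4 at (3,3)
Step 2: ant0:(3,3)->N->(2,3) | ant1:(0,1)->E->(0,2)
  grid max=3 at (3,3)
Step 3: ant0:(2,3)->S->(3,3) | ant1:(0,2)->E->(0,3)
  grid max=4 at (3,3)
Step 4: ant0:(3,3)->N->(2,3) | ant1:(0,3)->E->(0,4)
  grid max=3 at (3,3)
Step 5: ant0:(2,3)->S->(3,3) | ant1:(0,4)->S->(1,4)
  grid max=4 at (3,3)
Step 6: ant0:(3,3)->N->(2,3) | ant1:(1,4)->N->(0,4)
  grid max=3 at (3,3)

(2,3) (0,4)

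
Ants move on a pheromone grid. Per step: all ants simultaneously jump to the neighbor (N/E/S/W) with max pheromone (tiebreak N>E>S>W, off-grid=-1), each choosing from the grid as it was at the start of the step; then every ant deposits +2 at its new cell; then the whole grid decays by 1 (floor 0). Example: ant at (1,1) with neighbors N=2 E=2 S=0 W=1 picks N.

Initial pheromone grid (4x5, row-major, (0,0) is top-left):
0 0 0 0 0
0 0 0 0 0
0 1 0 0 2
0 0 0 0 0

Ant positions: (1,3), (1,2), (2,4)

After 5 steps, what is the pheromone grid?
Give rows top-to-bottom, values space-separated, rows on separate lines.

After step 1: ants at (0,3),(0,2),(1,4)
  0 0 1 1 0
  0 0 0 0 1
  0 0 0 0 1
  0 0 0 0 0
After step 2: ants at (0,2),(0,3),(2,4)
  0 0 2 2 0
  0 0 0 0 0
  0 0 0 0 2
  0 0 0 0 0
After step 3: ants at (0,3),(0,2),(1,4)
  0 0 3 3 0
  0 0 0 0 1
  0 0 0 0 1
  0 0 0 0 0
After step 4: ants at (0,2),(0,3),(2,4)
  0 0 4 4 0
  0 0 0 0 0
  0 0 0 0 2
  0 0 0 0 0
After step 5: ants at (0,3),(0,2),(1,4)
  0 0 5 5 0
  0 0 0 0 1
  0 0 0 0 1
  0 0 0 0 0

0 0 5 5 0
0 0 0 0 1
0 0 0 0 1
0 0 0 0 0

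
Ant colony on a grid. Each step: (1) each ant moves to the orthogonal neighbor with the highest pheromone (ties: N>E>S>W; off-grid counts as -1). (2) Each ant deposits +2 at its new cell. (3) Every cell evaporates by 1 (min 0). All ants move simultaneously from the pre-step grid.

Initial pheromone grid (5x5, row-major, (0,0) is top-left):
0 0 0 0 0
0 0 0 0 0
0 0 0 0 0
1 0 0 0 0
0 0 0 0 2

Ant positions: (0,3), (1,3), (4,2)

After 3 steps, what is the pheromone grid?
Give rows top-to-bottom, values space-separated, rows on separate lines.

After step 1: ants at (0,4),(0,3),(3,2)
  0 0 0 1 1
  0 0 0 0 0
  0 0 0 0 0
  0 0 1 0 0
  0 0 0 0 1
After step 2: ants at (0,3),(0,4),(2,2)
  0 0 0 2 2
  0 0 0 0 0
  0 0 1 0 0
  0 0 0 0 0
  0 0 0 0 0
After step 3: ants at (0,4),(0,3),(1,2)
  0 0 0 3 3
  0 0 1 0 0
  0 0 0 0 0
  0 0 0 0 0
  0 0 0 0 0

0 0 0 3 3
0 0 1 0 0
0 0 0 0 0
0 0 0 0 0
0 0 0 0 0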